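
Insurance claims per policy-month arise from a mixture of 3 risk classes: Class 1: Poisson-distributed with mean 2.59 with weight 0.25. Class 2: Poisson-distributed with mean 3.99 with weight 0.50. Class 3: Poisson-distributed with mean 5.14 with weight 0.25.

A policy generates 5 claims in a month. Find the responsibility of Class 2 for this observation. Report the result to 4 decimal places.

0.5570

P(component k | x) = π_k·f_k(x) / marginal(x), where marginal(x) = Σ_j π_j·f_j(x).
Evaluate each component's likelihood at the observed value:
  f_1 = 0.072861
  f_2 = 0.155901
  f_3 = 0.17513
Multiply by the mixture weights:
  π_1·f_1 = 0.25 × 0.072861 = 0.0182152
  π_2·f_2 = 0.50 × 0.155901 = 0.0779504
  π_3·f_3 = 0.25 × 0.17513 = 0.0437825
Marginal: 0.0182152 + 0.0779504 + 0.0437825 = 0.139948
P(Class 2 | x) ≈ 0.5570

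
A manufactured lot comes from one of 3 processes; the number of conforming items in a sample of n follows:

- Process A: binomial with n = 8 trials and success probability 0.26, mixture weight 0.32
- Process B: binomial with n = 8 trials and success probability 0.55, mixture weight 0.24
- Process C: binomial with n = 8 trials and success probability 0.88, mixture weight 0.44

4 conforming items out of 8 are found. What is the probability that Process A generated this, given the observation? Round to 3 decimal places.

0.315

The responsibility of component k is w_k f_k(x) divided by Σ_j w_j f_j(x).
Binomial probabilities:
  p_A = C(8,4)·0.26^4·0.74^4 = 70·0.00456976·0.299866 = 0.095922
  p_B = C(8,4)·0.55^4·0.45^4 = 70·0.0915063·0.0410062 = 0.262663
  p_C = C(8,4)·0.88^4·0.12^4 = 70·0.599695·0.00020736 = 0.0087047
Weight by the priors:
  w_A·p_A = 0.32 × 0.095922 = 0.030695
  w_B·p_B = 0.24 × 0.262663 = 0.0630391
  w_C·p_C = 0.44 × 0.0087047 = 0.00383007
Marginal: 0.030695 + 0.0630391 + 0.00383007 = 0.0975642
Responsibility of Process A: 0.030695 / 0.0975642 ≈ 0.315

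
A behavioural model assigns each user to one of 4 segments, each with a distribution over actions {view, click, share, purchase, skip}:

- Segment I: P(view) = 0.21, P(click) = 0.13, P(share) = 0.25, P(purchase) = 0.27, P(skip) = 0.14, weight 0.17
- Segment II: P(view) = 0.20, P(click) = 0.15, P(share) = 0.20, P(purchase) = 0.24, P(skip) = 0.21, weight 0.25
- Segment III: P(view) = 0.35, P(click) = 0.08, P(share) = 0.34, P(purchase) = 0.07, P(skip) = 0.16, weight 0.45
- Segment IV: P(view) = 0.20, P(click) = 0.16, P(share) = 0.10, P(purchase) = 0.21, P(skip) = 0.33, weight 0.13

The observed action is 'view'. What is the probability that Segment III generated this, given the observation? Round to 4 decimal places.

Posterior ∝ prior × likelihood, so P(k | x) ∝ w_k f_k(x); normalise over all components.
Component likelihoods at x = 'view':
  L_I = P(view | comp) = 0.21
  L_II = P(view | comp) = 0.20
  L_III = P(view | comp) = 0.35
  L_IV = P(view | comp) = 0.20
Unnormalised posteriors:
  w_I·L_I = 0.17 × 0.21 = 0.0357
  w_II·L_II = 0.25 × 0.2 = 0.05
  w_III·L_III = 0.45 × 0.35 = 0.1575
  w_IV·L_IV = 0.13 × 0.2 = 0.026
Normaliser: 0.0357 + 0.05 + 0.1575 + 0.026 = 0.2692
Responsibility of Segment III: 0.1575 / 0.2692 ≈ 0.5851

0.5851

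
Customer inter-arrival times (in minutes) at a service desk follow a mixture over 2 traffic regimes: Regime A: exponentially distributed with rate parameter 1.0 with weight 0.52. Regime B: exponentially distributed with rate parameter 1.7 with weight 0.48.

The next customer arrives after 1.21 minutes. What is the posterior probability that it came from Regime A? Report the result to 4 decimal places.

The responsibility of component k is w_k f_k(x) divided by Σ_j w_j f_j(x).
Exponential densities:
  L_A = 0.298197
  L_B = 0.217323
Weight by the priors:
  w_A·L_A = 0.52 × 0.298197 = 0.155063
  w_B·L_B = 0.48 × 0.217323 = 0.104315
Sum: 0.155063 + 0.104315 = 0.259378
P(Regime A | x) ≈ 0.5978

0.5978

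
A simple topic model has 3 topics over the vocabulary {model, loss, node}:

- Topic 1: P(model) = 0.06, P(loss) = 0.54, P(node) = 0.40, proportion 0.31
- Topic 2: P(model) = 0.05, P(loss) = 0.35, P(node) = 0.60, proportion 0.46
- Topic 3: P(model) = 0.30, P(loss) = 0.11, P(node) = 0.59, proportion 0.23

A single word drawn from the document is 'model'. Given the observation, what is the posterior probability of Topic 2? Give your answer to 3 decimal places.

Posterior ∝ prior × likelihood, so P(k | x) ∝ π_k f_k(x); normalise over all components.
Evaluate each component's likelihood at the observed value:
  L_1 = 0.06
  L_2 = 0.05
  L_3 = 0.3
Unnormalised posteriors:
  π_1·L_1 = 0.31 × 0.06 = 0.0186
  π_2·L_2 = 0.46 × 0.05 = 0.023
  π_3·L_3 = 0.23 × 0.3 = 0.069
Sum: 0.0186 + 0.023 + 0.069 = 0.1106
P(Topic 2 | x) = 0.023 / 0.1106 ≈ 0.208

0.208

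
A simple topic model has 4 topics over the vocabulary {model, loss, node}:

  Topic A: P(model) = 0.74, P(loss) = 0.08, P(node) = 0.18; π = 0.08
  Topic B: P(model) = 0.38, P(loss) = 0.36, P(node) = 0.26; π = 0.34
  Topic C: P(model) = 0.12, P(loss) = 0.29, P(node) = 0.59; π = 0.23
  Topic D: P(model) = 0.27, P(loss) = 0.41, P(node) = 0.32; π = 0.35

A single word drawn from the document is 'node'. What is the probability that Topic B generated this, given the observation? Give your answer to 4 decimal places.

0.2522

Apply Bayes' rule: the posterior for each component is proportional to its prior times its likelihood at x.
Component likelihoods at x = 'node':
  p_A = P(node | comp) = 0.18
  p_B = P(node | comp) = 0.26
  p_C = P(node | comp) = 0.59
  p_D = P(node | comp) = 0.32
Prior × likelihood for each component:
  P(Z=A)·p_A = 0.08 × 0.18 = 0.0144
  P(Z=B)·p_B = 0.34 × 0.26 = 0.0884
  P(Z=C)·p_C = 0.23 × 0.59 = 0.1357
  P(Z=D)·p_D = 0.35 × 0.32 = 0.112
Evidence: 0.0144 + 0.0884 + 0.1357 + 0.112 = 0.3505
Responsibility of Topic B: 0.0884 / 0.3505 ≈ 0.2522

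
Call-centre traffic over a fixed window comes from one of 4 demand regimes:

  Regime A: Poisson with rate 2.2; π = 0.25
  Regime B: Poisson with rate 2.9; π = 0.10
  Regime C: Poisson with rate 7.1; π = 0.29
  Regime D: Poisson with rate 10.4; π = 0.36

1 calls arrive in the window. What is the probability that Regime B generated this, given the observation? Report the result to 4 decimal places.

0.2027

By Bayes' theorem, P(k | x) = w_k f_k(x) / Σ_j w_j f_j(x).
Poisson probabilities:
  L_A = e^(−2.2)·2.2^1/1! = 0.243767
  L_B = e^(−2.9)·2.9^1/1! = 0.159567
  L_C = e^(−7.1)·7.1^1/1! = 0.00585824
  L_D = e^(−10.4)·10.4^1/1! = 0.000316498
Unnormalised posteriors:
  w_A·L_A = 0.25 × 0.243767 = 0.0609417
  w_B·L_B = 0.10 × 0.159567 = 0.0159567
  w_C·L_C = 0.29 × 0.00585824 = 0.00169889
  w_D·L_D = 0.36 × 0.000316498 = 0.000113939
Normaliser: 0.0609417 + 0.0159567 + 0.00169889 + 0.000113939 = 0.0787113
P(Regime B | data) = 0.0159567 / 0.0787113 ≈ 0.2027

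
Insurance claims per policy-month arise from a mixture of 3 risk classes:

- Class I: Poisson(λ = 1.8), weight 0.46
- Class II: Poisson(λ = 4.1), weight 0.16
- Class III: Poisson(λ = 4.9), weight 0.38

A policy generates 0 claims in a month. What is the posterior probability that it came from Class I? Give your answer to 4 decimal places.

By Bayes' theorem, P(k | x) = w_k f_k(x) / Σ_j w_j f_j(x).
Component likelihoods at x = 0 claims:
  f_I = e^(−1.8)·1.8^0/0! = 0.165299
  f_II = e^(−4.1)·4.1^0/0! = 0.0165727
  f_III = e^(−4.9)·4.9^0/0! = 0.00744658
Multiply by the mixture weights:
  w_I·f_I = 0.46 × 0.165299 = 0.0760375
  w_II·f_II = 0.16 × 0.0165727 = 0.00265163
  w_III·f_III = 0.38 × 0.00744658 = 0.0028297
Sum: 0.0760375 + 0.00265163 + 0.0028297 = 0.0815188
Responsibility of Class I: 0.0760375 / 0.0815188 ≈ 0.9328

0.9328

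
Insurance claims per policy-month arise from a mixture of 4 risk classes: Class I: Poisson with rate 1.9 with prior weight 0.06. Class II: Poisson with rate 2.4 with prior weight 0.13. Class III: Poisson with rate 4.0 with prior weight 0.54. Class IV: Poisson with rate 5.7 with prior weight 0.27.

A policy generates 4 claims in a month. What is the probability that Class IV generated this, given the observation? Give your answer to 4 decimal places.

0.2388

Posterior ∝ prior × likelihood, so P(k | x) ∝ π_k f_k(x); normalise over all components.
Evaluate each component's likelihood at the observed value:
  L_I = 0.0812164
  L_II = 0.125408
  L_III = 0.195367
  L_IV = 0.147167
Prior × likelihood for each component:
  π_I·L_I = 0.06 × 0.0812164 = 0.00487298
  π_II·L_II = 0.13 × 0.125408 = 0.0163031
  π_III·L_III = 0.54 × 0.195367 = 0.105498
  π_IV·L_IV = 0.27 × 0.147167 = 0.039735
Denominator: 0.00487298 + 0.0163031 + 0.105498 + 0.039735 = 0.166409
So the posterior for Class IV is 0.039735 / 0.166409 ≈ 0.2388.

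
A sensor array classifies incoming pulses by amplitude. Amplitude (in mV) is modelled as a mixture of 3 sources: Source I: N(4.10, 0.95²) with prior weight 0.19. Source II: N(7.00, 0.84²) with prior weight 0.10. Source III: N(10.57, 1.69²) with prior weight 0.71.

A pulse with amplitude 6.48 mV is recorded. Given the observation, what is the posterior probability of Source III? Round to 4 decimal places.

0.1736

The responsibility of component k is π_k f_k(x) divided by Σ_j π_j f_j(x).
Evaluate each component's likelihood at the observed value:
  f_I = 0.0182094
  f_II = 0.392117
  f_III = 0.012624
Prior × likelihood for each component:
  π_I·f_I = 0.19 × 0.0182094 = 0.00345979
  π_II·f_II = 0.10 × 0.392117 = 0.0392117
  π_III·f_III = 0.71 × 0.012624 = 0.00896306
Sum: 0.00345979 + 0.0392117 + 0.00896306 = 0.0516345
P(Source III | x) = 0.00896306 / 0.0516345 ≈ 0.1736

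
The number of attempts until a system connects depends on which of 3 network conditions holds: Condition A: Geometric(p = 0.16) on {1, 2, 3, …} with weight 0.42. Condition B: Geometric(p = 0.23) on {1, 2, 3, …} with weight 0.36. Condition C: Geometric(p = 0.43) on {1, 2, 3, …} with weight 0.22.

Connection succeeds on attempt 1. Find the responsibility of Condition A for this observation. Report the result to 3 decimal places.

0.275

The responsibility of component k is P(Z=k) f_k(x) divided by Σ_j P(Z=j) f_j(x).
Component likelihoods at x = 1:
  f_A = 0.16
  f_B = 0.23
  f_C = 0.43
Weight by the priors:
  P(Z=A)·f_A = 0.42 × 0.16 = 0.0672
  P(Z=B)·f_B = 0.36 × 0.23 = 0.0828
  P(Z=C)·f_C = 0.22 × 0.43 = 0.0946
Denominator: 0.0672 + 0.0828 + 0.0946 = 0.2446
P(Condition A | the observation) ≈ 0.275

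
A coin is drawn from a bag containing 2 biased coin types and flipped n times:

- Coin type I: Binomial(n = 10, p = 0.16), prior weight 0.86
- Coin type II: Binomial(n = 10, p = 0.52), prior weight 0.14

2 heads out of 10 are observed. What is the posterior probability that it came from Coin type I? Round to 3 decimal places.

By Bayes' theorem, P(k | x) = π_k f_k(x) / Σ_j π_j f_j(x).
Binomial probabilities:
  L_I = 0.285553
  L_II = 0.0342885
Weight by the priors:
  π_I·L_I = 0.86 × 0.285553 = 0.245576
  π_II·L_II = 0.14 × 0.0342885 = 0.0048004
Normaliser: 0.245576 + 0.0048004 = 0.250376
P(Coin type I | the observation) ≈ 0.981

0.981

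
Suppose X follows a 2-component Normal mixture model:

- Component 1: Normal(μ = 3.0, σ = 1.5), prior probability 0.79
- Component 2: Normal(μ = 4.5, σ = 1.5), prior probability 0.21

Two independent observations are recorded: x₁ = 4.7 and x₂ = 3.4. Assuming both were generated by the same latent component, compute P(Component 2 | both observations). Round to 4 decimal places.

0.2840

By Bayes' theorem, P(k | x) = P(Z=k) f_k(x) / Σ_j P(Z=j) f_j(x).
Since both observations come from the same component, the likelihood for component k is f_k(x₁)·f_k(x₂).
  f_1 = [0.139928] × [0.256671] = 0.0359155
  f_2 = [0.263608] × [0.203255] = 0.0535797
Unnormalised posteriors:
  P(Z=1)·f_1 = 0.79 × 0.0359155 = 0.0283733
  P(Z=2)·f_2 = 0.21 × 0.0535797 = 0.0112517
Normaliser: 0.0283733 + 0.0112517 = 0.039625
So the posterior for Component 2 is 0.0112517 / 0.039625 ≈ 0.2840.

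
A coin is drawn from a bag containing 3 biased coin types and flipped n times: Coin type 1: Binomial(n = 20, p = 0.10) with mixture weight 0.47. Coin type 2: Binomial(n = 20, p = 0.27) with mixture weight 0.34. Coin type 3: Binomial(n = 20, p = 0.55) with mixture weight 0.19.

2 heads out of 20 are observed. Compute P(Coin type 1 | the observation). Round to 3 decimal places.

0.891

By Bayes' theorem, P(k | x) = w_k f_k(x) / Σ_j w_j f_j(x).
Binomial probabilities:
  L_1 = C(20,2)·0.10^2·0.90^18 = 190·0.01·0.150095 = 0.28518
  L_2 = C(20,2)·0.27^2·0.73^18 = 190·0.0729·0.00346586 = 0.0480057
  L_3 = C(20,2)·0.55^2·0.45^18 = 190·0.3025·5.72566e-07 = 3.29082e-05
Unnormalised posteriors:
  w_1·L_1 = 0.47 × 0.28518 = 0.134035
  w_2·L_2 = 0.34 × 0.0480057 = 0.0163219
  w_3·L_3 = 0.19 × 3.29082e-05 = 6.25256e-06
Evidence: 0.134035 + 0.0163219 + 6.25256e-06 = 0.150363
P(Coin type 1 | 2 heads out of 20) ≈ 0.891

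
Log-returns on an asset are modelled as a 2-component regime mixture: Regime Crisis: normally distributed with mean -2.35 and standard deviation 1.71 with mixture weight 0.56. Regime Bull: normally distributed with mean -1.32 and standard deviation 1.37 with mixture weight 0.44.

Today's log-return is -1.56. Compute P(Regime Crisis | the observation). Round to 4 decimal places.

0.4820

By Bayes' theorem, P(k | x) = π_k f_k(x) / Σ_j π_j f_j(x).
Component likelihoods at x = -1.56:
  L_Crisis = 0.209685
  L_Bull = 0.286765
Weight by the priors:
  π_Crisis·L_Crisis = 0.56 × 0.209685 = 0.117424
  π_Bull·L_Bull = 0.44 × 0.286765 = 0.126176
Marginal: 0.117424 + 0.126176 = 0.2436
Responsibility of Regime Crisis: 0.117424 / 0.2436 ≈ 0.4820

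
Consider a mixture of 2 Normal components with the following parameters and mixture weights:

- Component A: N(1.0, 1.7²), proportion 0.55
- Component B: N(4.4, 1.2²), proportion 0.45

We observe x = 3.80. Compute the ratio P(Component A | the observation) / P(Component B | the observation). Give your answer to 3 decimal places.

Since P(k|x) ∝ P(Z=k) f_k(x), the posterior odds are P(Z=i) f_i(x) / (P(Z=j) f_j(x)).
Component likelihoods at x = 3.80:
  p_A = (1/(1.7·√(2π)))·exp(−(3.80−1.0)²/(2·1.7²)) = 0.234672·exp(-1.35640) = 0.0604482
  p_B = (1/(1.2·√(2π)))·exp(−(3.80−4.4)²/(2·1.2²)) = 0.332452·exp(-0.12500) = 0.293388
Posterior odds = (P(Z=A)·p_A) / (P(Z=B)·p_B) = (0.55·0.0604482) / (0.45·0.293388) = 0.0332465 / 0.132024 ≈ 0.252

0.252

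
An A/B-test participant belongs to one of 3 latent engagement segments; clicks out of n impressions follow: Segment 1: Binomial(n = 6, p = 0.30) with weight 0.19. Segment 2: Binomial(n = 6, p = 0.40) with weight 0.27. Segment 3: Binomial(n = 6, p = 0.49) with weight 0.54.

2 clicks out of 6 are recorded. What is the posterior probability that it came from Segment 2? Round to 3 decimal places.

0.303

The responsibility of component k is w_k f_k(x) divided by Σ_j w_j f_j(x).
Binomial probabilities:
  p_1 = 0.324135
  p_2 = 0.31104
  p_3 = 0.243649
Multiply by the mixture weights:
  w_1·p_1 = 0.19 × 0.324135 = 0.0615856
  w_2·p_2 = 0.27 × 0.31104 = 0.0839808
  w_3·p_3 = 0.54 × 0.243649 = 0.13157
Sum: 0.0615856 + 0.0839808 + 0.13157 = 0.277137
Responsibility of Segment 2: 0.0839808 / 0.277137 ≈ 0.303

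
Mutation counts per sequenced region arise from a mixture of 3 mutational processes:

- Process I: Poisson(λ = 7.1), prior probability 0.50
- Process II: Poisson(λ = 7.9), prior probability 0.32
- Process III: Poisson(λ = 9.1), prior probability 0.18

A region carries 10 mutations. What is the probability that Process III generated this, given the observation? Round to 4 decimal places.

0.2409

P(component k | x) = P(Z=k)·f_k(x) / marginal(x), where marginal(x) = Σ_j P(Z=j)·f_j(x).
Poisson probabilities:
  L_I = 0.0740167
  L_II = 0.0967345
  L_III = 0.119832
Unnormalised posteriors:
  P(Z=I)·L_I = 0.50 × 0.0740167 = 0.0370083
  P(Z=II)·L_II = 0.32 × 0.0967345 = 0.030955
  P(Z=III)·L_III = 0.18 × 0.119832 = 0.0215697
Evidence: 0.0370083 + 0.030955 + 0.0215697 = 0.0895331
So the posterior for Process III is 0.0215697 / 0.0895331 ≈ 0.2409.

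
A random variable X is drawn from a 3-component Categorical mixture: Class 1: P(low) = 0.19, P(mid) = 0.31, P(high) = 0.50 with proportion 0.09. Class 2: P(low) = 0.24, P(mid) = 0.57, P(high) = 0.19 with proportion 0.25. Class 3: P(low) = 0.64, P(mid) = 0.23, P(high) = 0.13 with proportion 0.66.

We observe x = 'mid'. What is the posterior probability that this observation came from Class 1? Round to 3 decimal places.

Apply Bayes' rule: the posterior for each component is proportional to its prior times its likelihood at x.
Component likelihoods at x = 'mid':
  L_1 = 0.31
  L_2 = 0.57
  L_3 = 0.23
Unnormalised posteriors:
  w_1·L_1 = 0.09 × 0.31 = 0.0279
  w_2·L_2 = 0.25 × 0.57 = 0.1425
  w_3·L_3 = 0.66 × 0.23 = 0.1518
Sum: 0.0279 + 0.1425 + 0.1518 = 0.3222
So the posterior for Class 1 is 0.0279 / 0.3222 ≈ 0.087.

0.087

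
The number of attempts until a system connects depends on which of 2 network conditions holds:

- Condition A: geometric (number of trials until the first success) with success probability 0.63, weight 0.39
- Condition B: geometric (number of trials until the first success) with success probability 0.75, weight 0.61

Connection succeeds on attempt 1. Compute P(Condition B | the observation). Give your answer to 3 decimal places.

P(component k | x) = π_k·f_k(x) / marginal(x), where marginal(x) = Σ_j π_j·f_j(x).
Evaluate each component's likelihood at the observed value:
  f_A = 0.63·(1−0.63)^0 = 0.63·1 = 0.63
  f_B = 0.75·(1−0.75)^0 = 0.75·1 = 0.75
Prior × likelihood for each component:
  π_A·f_A = 0.39 × 0.63 = 0.2457
  π_B·f_B = 0.61 × 0.75 = 0.4575
Sum: 0.2457 + 0.4575 = 0.7032
So the posterior for Condition B is 0.4575 / 0.7032 ≈ 0.651.

0.651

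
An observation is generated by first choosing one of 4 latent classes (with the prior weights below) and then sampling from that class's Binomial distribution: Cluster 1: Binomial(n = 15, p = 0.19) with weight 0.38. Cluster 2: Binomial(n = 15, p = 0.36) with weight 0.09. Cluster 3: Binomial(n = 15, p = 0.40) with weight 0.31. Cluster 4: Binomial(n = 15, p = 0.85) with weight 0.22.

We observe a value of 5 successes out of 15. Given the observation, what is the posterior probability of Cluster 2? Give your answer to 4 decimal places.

Posterior ∝ prior × likelihood, so P(k | x) ∝ π_k f_k(x); normalise over all components.
Evaluate each component's likelihood at the observed value:
  f_1 = C(15,5)·0.19^5·0.81^10 = 3003·0.00024761·0.121577 = 0.0904011
  f_2 = C(15,5)·0.36^5·0.64^10 = 3003·0.00604662·0.0115292 = 0.209347
  f_3 = C(15,5)·0.40^5·0.60^10 = 3003·0.01024·0.00604662 = 0.185938
  f_4 = C(15,5)·0.85^5·0.15^10 = 3003·0.443705·5.7665e-09 = 7.68356e-06
Unnormalised posteriors:
  π_1·f_1 = 0.38 × 0.0904011 = 0.0343524
  π_2·f_2 = 0.09 × 0.209347 = 0.0188413
  π_3·f_3 = 0.31 × 0.185938 = 0.0576407
  π_4·f_4 = 0.22 × 7.68356e-06 = 1.69038e-06
Evidence: 0.0343524 + 0.0188413 + 0.0576407 + 1.69038e-06 = 0.110836
So the posterior for Cluster 2 is 0.0188413 / 0.110836 ≈ 0.1700.

0.1700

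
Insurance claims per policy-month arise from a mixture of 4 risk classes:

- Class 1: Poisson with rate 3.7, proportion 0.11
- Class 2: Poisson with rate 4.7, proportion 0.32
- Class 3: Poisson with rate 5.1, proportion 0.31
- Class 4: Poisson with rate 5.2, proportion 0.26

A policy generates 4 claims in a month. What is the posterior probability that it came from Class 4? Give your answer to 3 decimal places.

0.246

Posterior ∝ prior × likelihood, so P(k | x) ∝ π_k f_k(x); normalise over all components.
Poisson probabilities:
  p_1 = e^(−3.7)·3.7^4/4! = 0.193066
  p_2 = e^(−4.7)·4.7^4/4! = 0.184925
  p_3 = e^(−5.1)·5.1^4/4! = 0.171857
  p_4 = e^(−5.2)·5.2^4/4! = 0.168063
Multiply by the mixture weights:
  π_1·p_1 = 0.11 × 0.193066 = 0.0212373
  π_2·p_2 = 0.32 × 0.184925 = 0.0591761
  π_3·p_3 = 0.31 × 0.171857 = 0.0532757
  π_4·p_4 = 0.26 × 0.168063 = 0.0436963
Normaliser: 0.0212373 + 0.0591761 + 0.0532757 + 0.0436963 = 0.177385
P(Class 4 | the observation) ≈ 0.246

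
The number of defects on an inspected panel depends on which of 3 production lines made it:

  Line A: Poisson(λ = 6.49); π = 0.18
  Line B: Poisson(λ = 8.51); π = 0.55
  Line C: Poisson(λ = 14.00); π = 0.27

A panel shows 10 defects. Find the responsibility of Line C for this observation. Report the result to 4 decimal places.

0.2018

Posterior ∝ prior × likelihood, so P(k | x) ∝ w_k f_k(x); normalise over all components.
Poisson probabilities:
  f_A = 0.055477
  f_B = 0.110583
  f_C = 0.0662818
Prior × likelihood for each component:
  w_A·f_A = 0.18 × 0.055477 = 0.00998585
  w_B·f_B = 0.55 × 0.110583 = 0.0608204
  w_C·f_C = 0.27 × 0.0662818 = 0.0178961
Sum: 0.00998585 + 0.0608204 + 0.0178961 = 0.0887023
Responsibility of Line C: 0.0178961 / 0.0887023 ≈ 0.2018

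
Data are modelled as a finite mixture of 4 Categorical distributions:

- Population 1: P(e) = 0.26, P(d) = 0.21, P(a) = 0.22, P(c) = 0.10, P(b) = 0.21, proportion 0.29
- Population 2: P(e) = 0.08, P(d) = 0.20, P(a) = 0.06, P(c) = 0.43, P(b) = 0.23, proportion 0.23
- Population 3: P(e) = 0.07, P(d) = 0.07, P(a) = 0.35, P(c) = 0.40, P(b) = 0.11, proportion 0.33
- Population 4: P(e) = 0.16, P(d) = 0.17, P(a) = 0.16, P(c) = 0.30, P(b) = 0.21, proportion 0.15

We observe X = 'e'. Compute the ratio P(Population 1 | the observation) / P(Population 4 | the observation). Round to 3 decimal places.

3.142

Since P(k|x) ∝ π_k f_k(x), the posterior odds are π_i f_i(x) / (π_j f_j(x)).
Evaluate each component's likelihood at the observed value:
  f_1 = 0.26
  f_2 = 0.08
  f_3 = 0.07
  f_4 = 0.16
0.0754 / 0.024 ≈ 3.142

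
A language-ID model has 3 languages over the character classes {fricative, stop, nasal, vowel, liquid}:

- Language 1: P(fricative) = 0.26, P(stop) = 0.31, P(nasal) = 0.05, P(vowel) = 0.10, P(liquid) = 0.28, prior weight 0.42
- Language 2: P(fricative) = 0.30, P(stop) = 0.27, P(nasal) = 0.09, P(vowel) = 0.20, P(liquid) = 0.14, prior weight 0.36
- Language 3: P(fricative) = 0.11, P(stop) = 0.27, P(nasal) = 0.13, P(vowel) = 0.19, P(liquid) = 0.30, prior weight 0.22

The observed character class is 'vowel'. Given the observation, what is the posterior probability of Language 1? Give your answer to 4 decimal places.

Apply Bayes' rule: the posterior for each component is proportional to its prior times its likelihood at x.
Component likelihoods at x = 'vowel':
  f_1 = 0.1
  f_2 = 0.2
  f_3 = 0.19
Prior × likelihood for each component:
  w_1·f_1 = 0.42 × 0.1 = 0.042
  w_2·f_2 = 0.36 × 0.2 = 0.072
  w_3·f_3 = 0.22 × 0.19 = 0.0418
Marginal: 0.042 + 0.072 + 0.0418 = 0.1558
P(Language 1 | 'vowel') = 0.042 / 0.1558 ≈ 0.2696

0.2696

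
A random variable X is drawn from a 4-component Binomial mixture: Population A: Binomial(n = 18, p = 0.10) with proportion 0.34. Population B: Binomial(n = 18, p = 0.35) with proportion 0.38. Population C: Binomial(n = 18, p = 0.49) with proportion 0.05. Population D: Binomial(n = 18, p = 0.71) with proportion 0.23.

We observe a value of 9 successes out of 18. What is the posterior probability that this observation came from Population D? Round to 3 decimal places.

0.159

Posterior ∝ prior × likelihood, so P(k | x) ∝ w_k f_k(x); normalise over all components.
Component likelihoods at x = 9 successes out of 18:
  f_A = 1.88364e-05
  f_B = 0.0793684
  f_C = 0.184804
  f_D = 0.0323387
Unnormalised posteriors:
  w_A·f_A = 0.34 × 1.88364e-05 = 6.40437e-06
  w_B·f_B = 0.38 × 0.0793684 = 0.03016
  w_C·f_C = 0.05 × 0.184804 = 0.0092402
  w_D·f_D = 0.23 × 0.0323387 = 0.00743789
Evidence: 6.40437e-06 + 0.03016 + 0.0092402 + 0.00743789 = 0.0468445
P(Population D | the observation) = 0.00743789 / 0.0468445 ≈ 0.159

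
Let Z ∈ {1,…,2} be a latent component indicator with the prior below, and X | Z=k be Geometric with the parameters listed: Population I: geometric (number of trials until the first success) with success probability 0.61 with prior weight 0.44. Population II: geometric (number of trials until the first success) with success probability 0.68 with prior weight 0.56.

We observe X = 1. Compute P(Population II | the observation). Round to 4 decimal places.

0.5866

The responsibility of component k is w_k f_k(x) divided by Σ_j w_j f_j(x).
Component likelihoods at x = 1:
  L_I = 0.61·(1−0.61)^0 = 0.61·1 = 0.61
  L_II = 0.68·(1−0.68)^0 = 0.68·1 = 0.68
Weight by the priors:
  w_I·L_I = 0.44 × 0.61 = 0.2684
  w_II·L_II = 0.56 × 0.68 = 0.3808
Denominator: 0.2684 + 0.3808 = 0.6492
P(Population II | x) = 0.3808 / 0.6492 ≈ 0.5866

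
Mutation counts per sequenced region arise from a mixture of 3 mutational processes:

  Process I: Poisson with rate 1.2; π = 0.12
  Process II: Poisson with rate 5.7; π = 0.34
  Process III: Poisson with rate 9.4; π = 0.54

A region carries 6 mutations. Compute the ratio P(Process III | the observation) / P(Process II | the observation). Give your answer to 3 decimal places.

0.790

The posterior odds equal the prior odds times the likelihood ratio: (π_i/π_j)·(f_i(x)/f_j(x)).
Component likelihoods at x = 6 mutations:
  f_I = e^(−1.2)·1.2^6/6! = 0.00124911
  f_II = e^(−5.7)·5.7^6/6! = 0.159382
  f_III = e^(−9.4)·9.4^6/6! = 0.0792623
0.0428016 / 0.0541897 ≈ 0.790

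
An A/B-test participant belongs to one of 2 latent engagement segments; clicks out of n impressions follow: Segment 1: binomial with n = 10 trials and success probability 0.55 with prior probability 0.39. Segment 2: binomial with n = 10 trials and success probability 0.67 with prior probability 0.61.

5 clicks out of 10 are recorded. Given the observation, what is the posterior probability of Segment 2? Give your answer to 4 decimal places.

P(component k | x) = π_k·f_k(x) / marginal(x), where marginal(x) = Σ_j π_j·f_j(x).
Component likelihoods at x = 5 clicks out of 10:
  f_1 = C(10,5)·0.55^5·0.45^5 = 252·0.0503284·0.0184528 = 0.234033
  f_2 = C(10,5)·0.67^5·0.33^5 = 252·0.135013·0.00391354 = 0.133151
Weight by the priors:
  π_1·f_1 = 0.39 × 0.234033 = 0.0912728
  π_2·f_2 = 0.61 × 0.133151 = 0.0812221
Denominator: 0.0912728 + 0.0812221 = 0.172495
P(Segment 2 | x) = 0.0812221 / 0.172495 ≈ 0.4709

0.4709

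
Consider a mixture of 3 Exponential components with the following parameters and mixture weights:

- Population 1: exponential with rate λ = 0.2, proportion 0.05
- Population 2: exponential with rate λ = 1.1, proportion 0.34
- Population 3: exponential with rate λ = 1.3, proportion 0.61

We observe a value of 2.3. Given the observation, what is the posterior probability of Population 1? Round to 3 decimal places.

0.083

The responsibility of component k is π_k f_k(x) divided by Σ_j π_j f_j(x).
Exponential densities:
  f_1 = 0.2·e^(−0.2·2.3) = 0.2·e^(−0.4600) = 0.126257
  f_2 = 1.1·e^(−1.1·2.3) = 1.1·e^(−2.5300) = 0.0876249
  f_3 = 1.3·e^(−1.3·2.3) = 1.3·e^(−2.9900) = 0.0653737
Prior × likelihood for each component:
  π_1·f_1 = 0.05 × 0.126257 = 0.00631284
  π_2·f_2 = 0.34 × 0.0876249 = 0.0297925
  π_3·f_3 = 0.61 × 0.0653737 = 0.0398779
Marginal: 0.00631284 + 0.0297925 + 0.0398779 = 0.0759832
Responsibility of Population 1: 0.00631284 / 0.0759832 ≈ 0.083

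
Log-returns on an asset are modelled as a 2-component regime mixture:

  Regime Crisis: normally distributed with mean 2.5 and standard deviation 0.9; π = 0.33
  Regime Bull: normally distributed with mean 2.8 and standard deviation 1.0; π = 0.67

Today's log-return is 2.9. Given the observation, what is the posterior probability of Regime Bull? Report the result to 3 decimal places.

0.667

Posterior ∝ prior × likelihood, so P(k | x) ∝ P(Z=k) f_k(x); normalise over all components.
Normal densities:
  f_Crisis = (1/(0.9·√(2π)))·exp(−(2.9−2.5)²/(2·0.9²)) = 0.443269·exp(-0.09877) = 0.401582
  f_Bull = (1/(1.0·√(2π)))·exp(−(2.9−2.8)²/(2·1.0²)) = 0.398942·exp(-0.00500) = 0.396953
Multiply by the mixture weights:
  P(Z=Crisis)·f_Crisis = 0.33 × 0.401582 = 0.132522
  P(Z=Bull)·f_Bull = 0.67 × 0.396953 = 0.265958
Sum: 0.132522 + 0.265958 = 0.39848
Responsibility of Regime Bull: 0.265958 / 0.39848 ≈ 0.667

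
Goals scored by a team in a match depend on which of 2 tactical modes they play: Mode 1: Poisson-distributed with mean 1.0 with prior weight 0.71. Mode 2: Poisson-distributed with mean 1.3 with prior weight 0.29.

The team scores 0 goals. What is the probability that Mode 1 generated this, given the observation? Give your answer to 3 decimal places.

0.768

Posterior ∝ prior × likelihood, so P(k | x) ∝ w_k f_k(x); normalise over all components.
Component likelihoods at x = 0 goals:
  L_1 = e^(−1.0)·1.0^0/0! = 0.367879
  L_2 = e^(−1.3)·1.3^0/0! = 0.272532
Weight by the priors:
  w_1·L_1 = 0.71 × 0.367879 = 0.261194
  w_2·L_2 = 0.29 × 0.272532 = 0.0790342
Denominator: 0.261194 + 0.0790342 = 0.340229
So the posterior for Mode 1 is 0.261194 / 0.340229 ≈ 0.768.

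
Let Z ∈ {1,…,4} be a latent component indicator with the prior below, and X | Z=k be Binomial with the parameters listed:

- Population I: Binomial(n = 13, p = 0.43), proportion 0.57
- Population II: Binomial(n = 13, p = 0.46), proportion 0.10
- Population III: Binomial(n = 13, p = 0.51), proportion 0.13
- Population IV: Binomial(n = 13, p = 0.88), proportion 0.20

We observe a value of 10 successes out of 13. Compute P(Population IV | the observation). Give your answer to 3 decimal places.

0.669

P(component k | x) = π_k·f_k(x) / marginal(x), where marginal(x) = Σ_j π_j·f_j(x).
Evaluate each component's likelihood at the observed value:
  L_I = C(13,10)·0.43^10·0.57^3 = 286·0.000216115·0.185193 = 0.0114466
  L_II = C(13,10)·0.46^10·0.54^3 = 286·0.000424207·0.157464 = 0.0191041
  L_III = C(13,10)·0.51^10·0.49^3 = 286·0.00119042·0.117649 = 0.0400549
  L_IV = C(13,10)·0.88^10·0.12^3 = 286·0.278501·0.001728 = 0.137637
Prior × likelihood for each component:
  π_I·L_I = 0.57 × 0.0114466 = 0.00652454
  π_II·L_II = 0.10 × 0.0191041 = 0.00191041
  π_III·L_III = 0.13 × 0.0400549 = 0.00520714
  π_IV·L_IV = 0.20 × 0.137637 = 0.0275275
Sum: 0.00652454 + 0.00191041 + 0.00520714 + 0.0275275 = 0.0411696
P(Population IV | data) ≈ 0.669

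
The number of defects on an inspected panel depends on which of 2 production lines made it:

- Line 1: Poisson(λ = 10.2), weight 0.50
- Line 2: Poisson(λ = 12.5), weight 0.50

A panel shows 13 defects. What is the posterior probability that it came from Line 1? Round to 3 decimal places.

0.415

Apply Bayes' rule: the posterior for each component is proportional to its prior times its likelihood at x.
Evaluate each component's likelihood at the observed value:
  L_1 = e^(−10.2)·10.2^13/13! = 0.0772179
  L_2 = e^(−12.5)·12.5^13/13! = 0.10886
Weight by the priors:
  w_1·L_1 = 0.50 × 0.0772179 = 0.038609
  w_2·L_2 = 0.50 × 0.10886 = 0.0544301
Sum: 0.038609 + 0.0544301 = 0.093039
P(Line 1 | data) ≈ 0.415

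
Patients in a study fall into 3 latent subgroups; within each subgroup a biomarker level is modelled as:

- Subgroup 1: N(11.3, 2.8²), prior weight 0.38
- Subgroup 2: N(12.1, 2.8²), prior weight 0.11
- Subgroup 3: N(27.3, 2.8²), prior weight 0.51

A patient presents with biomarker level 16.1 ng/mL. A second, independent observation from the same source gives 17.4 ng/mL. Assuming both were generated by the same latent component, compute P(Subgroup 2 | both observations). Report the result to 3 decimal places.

0.448

P(component k | x) = P(Z=k)·f_k(x) / marginal(x), where marginal(x) = Σ_j P(Z=j)·f_j(x).
Since both observations come from the same component, the likelihood for component k is f_k(x₁)·f_k(x₂).
  f_1 = [0.0327797] × [0.013278] = 0.00043525
  f_2 = [0.0513564] × [0.0237538] = 0.00121991
  f_3 = [4.77965e-05] × [0.000274875] = 1.3138e-08
Multiply by the mixture weights:
  P(Z=1)·f_1 = 0.38 × 0.00043525 = 0.000165395
  P(Z=2)·f_2 = 0.11 × 0.00121991 = 0.00013419
  P(Z=3)·f_3 = 0.51 × 1.3138e-08 = 6.7004e-09
Sum: 0.000165395 + 0.00013419 + 6.7004e-09 = 0.000299592
P(Subgroup 2 | x₁,x₂) ≈ 0.448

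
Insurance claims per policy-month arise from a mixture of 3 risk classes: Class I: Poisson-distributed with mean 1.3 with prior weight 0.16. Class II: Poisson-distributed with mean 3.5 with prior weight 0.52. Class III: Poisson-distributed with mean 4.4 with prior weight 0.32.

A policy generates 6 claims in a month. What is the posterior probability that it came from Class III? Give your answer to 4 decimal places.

By Bayes' theorem, P(k | x) = π_k f_k(x) / Σ_j π_j f_j(x).
Component likelihoods at x = 6 claims:
  f_I = e^(−1.3)·1.3^6/6! = 0.00182703
  f_II = e^(−3.5)·3.5^6/6! = 0.0770983
  f_III = e^(−4.4)·4.4^6/6! = 0.123734
Prior × likelihood for each component:
  π_I·f_I = 0.16 × 0.00182703 = 0.000292324
  π_II·f_II = 0.52 × 0.0770983 = 0.0400911
  π_III·f_III = 0.32 × 0.123734 = 0.0395948
Evidence: 0.000292324 + 0.0400911 + 0.0395948 = 0.0799782
Responsibility of Class III: 0.0395948 / 0.0799782 ≈ 0.4951

0.4951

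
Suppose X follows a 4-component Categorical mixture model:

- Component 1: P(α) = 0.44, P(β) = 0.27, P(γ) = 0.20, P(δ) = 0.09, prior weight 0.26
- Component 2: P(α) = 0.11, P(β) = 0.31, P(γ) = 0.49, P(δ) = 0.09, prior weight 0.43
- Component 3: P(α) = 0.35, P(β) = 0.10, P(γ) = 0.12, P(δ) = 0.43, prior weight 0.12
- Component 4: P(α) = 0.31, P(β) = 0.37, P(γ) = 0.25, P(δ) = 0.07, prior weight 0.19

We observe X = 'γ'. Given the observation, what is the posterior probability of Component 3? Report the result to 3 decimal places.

0.044

The responsibility of component k is w_k f_k(x) divided by Σ_j w_j f_j(x).
Component likelihoods at x = 'γ':
  L_1 = 0.2
  L_2 = 0.49
  L_3 = 0.12
  L_4 = 0.25
Prior × likelihood for each component:
  w_1·L_1 = 0.26 × 0.2 = 0.052
  w_2·L_2 = 0.43 × 0.49 = 0.2107
  w_3·L_3 = 0.12 × 0.12 = 0.0144
  w_4·L_4 = 0.19 × 0.25 = 0.0475
Evidence: 0.052 + 0.2107 + 0.0144 + 0.0475 = 0.3246
P(Component 3 | 'γ') = 0.0144 / 0.3246 ≈ 0.044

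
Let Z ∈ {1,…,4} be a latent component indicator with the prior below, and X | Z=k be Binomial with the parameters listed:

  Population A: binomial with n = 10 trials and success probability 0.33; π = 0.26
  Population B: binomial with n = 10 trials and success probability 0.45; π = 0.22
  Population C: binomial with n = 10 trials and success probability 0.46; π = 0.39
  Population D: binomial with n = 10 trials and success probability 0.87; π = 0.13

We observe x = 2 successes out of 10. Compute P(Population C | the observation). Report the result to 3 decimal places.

P(component k | x) = π_k·f_k(x) / marginal(x), where marginal(x) = Σ_j π_j·f_j(x).
Binomial probabilities:
  p_A = 0.198993
  p_B = 0.0763026
  p_C = 0.0688459
  p_D = 2.77842e-06
Prior × likelihood for each component:
  π_A·p_A = 0.26 × 0.198993 = 0.0517383
  π_B·p_B = 0.22 × 0.0763026 = 0.0167866
  π_C·p_C = 0.39 × 0.0688459 = 0.0268499
  π_D·p_D = 0.13 × 2.77842e-06 = 3.61195e-07
Denominator: 0.0517383 + 0.0167866 + 0.0268499 + 3.61195e-07 = 0.0953751
P(Population C | 2 successes out of 10) = 0.0268499 / 0.0953751 ≈ 0.282

0.282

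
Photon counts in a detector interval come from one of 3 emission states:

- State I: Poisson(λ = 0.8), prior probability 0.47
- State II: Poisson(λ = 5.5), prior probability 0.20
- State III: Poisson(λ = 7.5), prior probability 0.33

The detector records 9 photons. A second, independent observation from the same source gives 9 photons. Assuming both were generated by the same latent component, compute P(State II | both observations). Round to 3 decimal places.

0.111

Posterior ∝ prior × likelihood, so P(k | x) ∝ w_k f_k(x); normalise over all components.
Since both observations come from the same component, the likelihood for component k is f_k(x₁)·f_k(x₂).
  f_I = [e^(−0.8)·0.8^9/9! = 1.66192e-07] × [1.66192e-07] = 2.76199e-14
  f_II = [e^(−5.5)·5.5^9/9! = 0.0518659] × [0.0518659] = 0.00269007
  f_III = [e^(−7.5)·7.5^9/9! = 0.11444] × [0.11444] = 0.0130966
Weight by the priors:
  w_I·f_I = 0.47 × 2.76199e-14 = 1.29814e-14
  w_II·f_II = 0.20 × 0.00269007 = 0.000538013
  w_III·f_III = 0.33 × 0.0130966 = 0.00432189
Denominator: 1.29814e-14 + 0.000538013 + 0.00432189 = 0.0048599
P(State II | data) ≈ 0.111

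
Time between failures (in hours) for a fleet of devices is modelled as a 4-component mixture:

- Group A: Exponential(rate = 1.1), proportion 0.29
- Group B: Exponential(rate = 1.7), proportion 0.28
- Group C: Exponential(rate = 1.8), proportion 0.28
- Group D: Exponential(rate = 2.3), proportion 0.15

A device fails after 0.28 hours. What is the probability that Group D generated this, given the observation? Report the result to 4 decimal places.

0.1784

Apply Bayes' rule: the posterior for each component is proportional to its prior times its likelihood at x.
Evaluate each component's likelihood at the observed value:
  p_A = 1.1·e^(−1.1·0.28) = 1.1·e^(−0.3080) = 0.808407
  p_B = 1.7·e^(−1.7·0.28) = 1.7·e^(−0.4760) = 1.05615
  p_C = 1.8·e^(−1.8·0.28) = 1.8·e^(−0.5040) = 1.0874
  p_D = 2.3·e^(−2.3·0.28) = 2.3·e^(−0.6440) = 1.20793
Multiply by the mixture weights:
  π_A·p_A = 0.29 × 0.808407 = 0.234438
  π_B·p_B = 0.28 × 1.05615 = 0.295721
  π_C·p_C = 0.28 × 1.0874 = 0.304471
  π_D·p_D = 0.15 × 1.20793 = 0.18119
Marginal: 0.234438 + 0.295721 + 0.304471 + 0.18119 = 1.01582
Responsibility of Group D: 0.18119 / 1.01582 ≈ 0.1784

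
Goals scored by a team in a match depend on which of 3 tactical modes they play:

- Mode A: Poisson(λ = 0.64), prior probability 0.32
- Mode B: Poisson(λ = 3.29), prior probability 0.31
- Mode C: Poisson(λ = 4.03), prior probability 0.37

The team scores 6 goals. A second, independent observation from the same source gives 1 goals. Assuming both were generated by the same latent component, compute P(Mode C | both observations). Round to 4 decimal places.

0.5287

Posterior ∝ prior × likelihood, so P(k | x) ∝ π_k f_k(x); normalise over all components.
Since both observations come from the same component, the likelihood for component k is f_k(x₁)·f_k(x₂).
  f_A = [5.03267e-05] × [0.337467] = 1.69836e-05
  f_B = [0.0656166] × [0.122565] = 0.00804232
  f_C = [0.105753] × [0.0716305] = 0.00757512
Unnormalised posteriors:
  π_A·f_A = 0.32 × 1.69836e-05 = 5.43476e-06
  π_B·f_B = 0.31 × 0.00804232 = 0.00249312
  π_C·f_C = 0.37 × 0.00757512 = 0.00280279
Sum: 5.43476e-06 + 0.00249312 + 0.00280279 = 0.00530135
Responsibility of Mode C: 0.00280279 / 0.00530135 ≈ 0.5287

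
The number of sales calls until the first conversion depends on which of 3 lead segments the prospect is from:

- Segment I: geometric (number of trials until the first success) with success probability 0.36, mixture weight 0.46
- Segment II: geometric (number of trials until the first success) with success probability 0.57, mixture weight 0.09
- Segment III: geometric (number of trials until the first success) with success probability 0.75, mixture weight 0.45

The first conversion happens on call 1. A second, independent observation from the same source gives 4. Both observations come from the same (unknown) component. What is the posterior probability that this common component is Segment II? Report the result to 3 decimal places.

0.106

P(component k | x) = P(Z=k)·f_k(x) / marginal(x), where marginal(x) = Σ_j P(Z=j)·f_j(x).
Since both observations come from the same component, the likelihood for component k is f_k(x₁)·f_k(x₂).
  L_I = [0.36·(1−0.36)^0 = 0.36·1 = 0.36] × [0.0943718] = 0.0339739
  L_II = [0.57·(1−0.57)^0 = 0.57·1 = 0.57] × [0.045319] = 0.0258318
  L_III = [0.75·(1−0.75)^0 = 0.75·1 = 0.75] × [0.0117188] = 0.00878906
Unnormalised posteriors:
  P(Z=I)·L_I = 0.46 × 0.0339739 = 0.015628
  P(Z=II)·L_II = 0.09 × 0.0258318 = 0.00232486
  P(Z=III)·L_III = 0.45 × 0.00878906 = 0.00395508
Normaliser: 0.015628 + 0.00232486 + 0.00395508 = 0.0219079
P(Segment II | x₁, x₂) ≈ 0.106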